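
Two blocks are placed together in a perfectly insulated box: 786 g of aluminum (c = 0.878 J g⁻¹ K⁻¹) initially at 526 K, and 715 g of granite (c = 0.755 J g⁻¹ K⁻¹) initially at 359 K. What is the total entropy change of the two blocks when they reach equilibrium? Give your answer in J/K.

Energy balance: T_f = (m₁c₁T₁ + m₂c₂T₂)/(m₁c₁ + m₂c₂) = 452.7 K.
ΔS₁ = m₁c₁ ln(T_f/T₁) = 690.108 × ln(452.7/526) = -103.6 J/K.
ΔS₂ = m₂c₂ ln(T_f/T₂) = 539.825 × ln(452.7/359) = 125.2 J/K.
ΔS_total = -103.6 + 125.2 = 21.6 J/K.

ΔS_total = 21.6 J/K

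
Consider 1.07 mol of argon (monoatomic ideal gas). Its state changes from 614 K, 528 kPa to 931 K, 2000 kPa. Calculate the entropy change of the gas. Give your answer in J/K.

ΔS = nC_p ln(T₂/T₁) − nR ln(P₂/P₁), with C_p = 5R/2 = 20.79 J mol⁻¹ K⁻¹ for a monoatomic ideal gas.
ΔS = 1.07 × [20.79 × ln(931/614) − 8.314 × ln(2000/528)] = -2.59 J/K.

ΔS = -2.59 J/K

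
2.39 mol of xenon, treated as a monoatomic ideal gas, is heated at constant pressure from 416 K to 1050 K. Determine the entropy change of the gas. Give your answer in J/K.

At constant pressure, ΔS = nC_p ln(T₂/T₁) with C_p = 5R/2 = 20.79 J mol⁻¹ K⁻¹.
ΔS = 2.39 × 20.79 × ln(1050/416) = 46 J/K.

ΔS = 46 J/K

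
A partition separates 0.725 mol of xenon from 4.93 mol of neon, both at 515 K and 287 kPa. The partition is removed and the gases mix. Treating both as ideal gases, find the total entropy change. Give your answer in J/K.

ΔS_mix = 18 J/K

Mole fractions: x_A = 0.725/5.65 = 0.128, x_B = 0.872.
ΔS_mix = −R(n_A ln x_A + n_B ln x_B) = −8.314 × (0.725 ln 0.128 + 4.93 ln 0.872) = 18 J/K.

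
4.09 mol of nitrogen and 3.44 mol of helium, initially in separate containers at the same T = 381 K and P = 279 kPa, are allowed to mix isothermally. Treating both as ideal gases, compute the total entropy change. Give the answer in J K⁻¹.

Mole fractions: x_A = 4.09/7.53 = 0.543, x_B = 0.457.
ΔS_mix = −R(n_A ln x_A + n_B ln x_B) = −8.314 × (4.09 ln 0.543 + 3.44 ln 0.457) = 43.2 J/K.

ΔS_mix = 43.2 J/K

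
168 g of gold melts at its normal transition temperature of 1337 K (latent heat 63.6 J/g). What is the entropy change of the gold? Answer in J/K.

Heat absorbed by the substance: Q = mL = 168 × 63.6 = 10684.8 J.
At constant T, ΔS = Q_rev/T = 10684.8 / 1337 = 7.99 J/K.

ΔS = 7.99 J/K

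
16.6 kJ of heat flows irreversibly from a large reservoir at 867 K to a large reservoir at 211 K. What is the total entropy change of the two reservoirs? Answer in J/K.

ΔS_total = 59.5 J/K

ΔS_hot = −Q/T_H = −16600/867 = -19.15 J/K and ΔS_cold = +Q/T_C = 16600/211 = 78.67 J/K.
ΔS_total = -19.15 + 78.67 = 59.5 J/K, positive as the second law requires.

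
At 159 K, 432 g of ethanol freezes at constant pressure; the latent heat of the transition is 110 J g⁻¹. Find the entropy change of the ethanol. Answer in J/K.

ΔS = -299 J/K

Heat released by the substance: Q = −mL = −432 × 110 = −47520 J.
At constant T, ΔS = Q_rev/T = −47520 / 159 = -299 J/K.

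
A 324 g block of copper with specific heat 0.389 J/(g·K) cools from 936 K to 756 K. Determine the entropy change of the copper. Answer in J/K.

ΔS = ∫dQ_rev/T = m c ln(T₂/T₁) = 324 × 0.389 × ln(756/936) = -26.9 J/K.

ΔS = -26.9 J/K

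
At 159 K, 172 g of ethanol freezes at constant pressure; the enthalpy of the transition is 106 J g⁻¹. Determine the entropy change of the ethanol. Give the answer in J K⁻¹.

Heat released by the substance: Q = −mL = −172 × 106 = −18232 J.
At constant T, ΔS = Q_rev/T = −18232 / 159 = -115 J/K.

ΔS = -115 J/K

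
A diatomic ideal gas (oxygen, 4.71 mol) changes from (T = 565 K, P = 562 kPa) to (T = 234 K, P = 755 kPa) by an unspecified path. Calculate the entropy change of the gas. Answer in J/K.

ΔS = -132 J/K

ΔS = nC_p ln(T₂/T₁) − nR ln(P₂/P₁), with C_p = 7R/2 = 29.1 J mol⁻¹ K⁻¹ for a diatomic ideal gas.
ΔS = 4.71 × [29.1 × ln(234/565) − 8.314 × ln(755/562)] = -132 J/K.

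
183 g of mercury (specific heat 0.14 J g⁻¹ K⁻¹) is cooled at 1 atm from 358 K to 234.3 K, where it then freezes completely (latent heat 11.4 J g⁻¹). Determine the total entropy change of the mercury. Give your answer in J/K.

ΔS = -19.8 J/K

Cooling step: ΔS₁ = m c ln(T_tr/T_i) = 183 × 0.14 × ln(234.3/358) = -10.86 J/K.
Phase change: ΔS₂ = −mL/T_tr = −183 × 11.4 / 234.3 = -8.904 J/K.
ΔS_total = (-10.86) + (-8.904) = -19.8 J/K.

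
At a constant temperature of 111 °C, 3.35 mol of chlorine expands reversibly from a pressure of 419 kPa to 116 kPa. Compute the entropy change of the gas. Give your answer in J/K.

For an isothermal ideal gas ΔS_gas = nR ln(P₁/P₂) = 3.35 × 8.314 × ln(419/116) = 35.8 J/K.

ΔS_gas = 35.8 J/K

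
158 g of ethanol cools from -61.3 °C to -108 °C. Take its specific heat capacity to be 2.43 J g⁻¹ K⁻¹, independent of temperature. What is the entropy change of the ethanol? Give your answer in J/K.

ΔS = -95.6 J/K

In kelvin: T₁ = 211.85 K, T₂ = 165.15 K. ΔS = ∫dQ_rev/T = m c ln(T₂/T₁) = 158 × 2.43 × ln(165.15/211.85) = -95.6 J/K.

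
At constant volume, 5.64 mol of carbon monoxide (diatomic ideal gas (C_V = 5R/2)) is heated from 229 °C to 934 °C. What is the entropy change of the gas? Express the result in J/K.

In kelvin: T₁ = 502.15 K, T₂ = 1207.15 K. At constant volume, ΔS = nC_V ln(T₂/T₁) with C_V = 5R/2 = 20.79 J mol⁻¹ K⁻¹.
ΔS = 5.64 × 20.79 × ln(1207.15/502.15) = 103 J/K.

ΔS = 103 J/K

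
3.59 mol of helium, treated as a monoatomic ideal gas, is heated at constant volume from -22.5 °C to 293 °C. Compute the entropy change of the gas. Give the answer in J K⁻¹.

In kelvin: T₁ = 250.65 K, T₂ = 566.15 K. At constant volume, ΔS = nC_V ln(T₂/T₁) with C_V = 3R/2 = 12.47 J mol⁻¹ K⁻¹.
ΔS = 3.59 × 12.47 × ln(566.15/250.65) = 36.5 J/K.

ΔS = 36.5 J/K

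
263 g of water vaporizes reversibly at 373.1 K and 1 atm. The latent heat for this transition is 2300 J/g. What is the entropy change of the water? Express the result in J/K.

Heat absorbed by the substance: Q = mL = 263 × 2300 = 604900 J.
At constant T, ΔS = Q_rev/T = 604900 / 373.1 = 1620 J/K.

ΔS = 1620 J/K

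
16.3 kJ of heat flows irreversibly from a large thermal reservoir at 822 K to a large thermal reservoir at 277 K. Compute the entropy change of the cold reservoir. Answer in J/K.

ΔS_cold = 58.8 J/K

The cold reservoir gains heat Q, so ΔS_cold = +Q/T_C = 16300/277 = 58.8 J/K.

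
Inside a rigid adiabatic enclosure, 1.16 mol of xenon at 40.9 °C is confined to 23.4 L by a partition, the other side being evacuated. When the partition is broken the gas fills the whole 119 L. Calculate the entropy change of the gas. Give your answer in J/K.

For an ideal gas in free expansion Q = 0 and W = 0, so T is unchanged.
Entropy is a state function; using a reversible isothermal path, ΔS_gas = nR ln(V₂/V₁) = 1.16 × 8.314 × ln(119/23.4) = 15.7 J/K.

ΔS_gas = 15.7 J/K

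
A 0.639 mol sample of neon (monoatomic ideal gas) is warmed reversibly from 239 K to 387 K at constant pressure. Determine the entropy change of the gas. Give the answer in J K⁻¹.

At constant pressure, ΔS = nC_p ln(T₂/T₁) with C_p = 5R/2 = 20.79 J mol⁻¹ K⁻¹.
ΔS = 0.639 × 20.79 × ln(387/239) = 6.4 J/K.

ΔS = 6.4 J/K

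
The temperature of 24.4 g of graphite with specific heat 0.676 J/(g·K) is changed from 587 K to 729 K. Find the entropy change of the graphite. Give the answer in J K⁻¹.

ΔS = ∫dQ_rev/T = m c ln(T₂/T₁) = 24.4 × 0.676 × ln(729/587) = 3.57 J/K.

ΔS = 3.57 J/K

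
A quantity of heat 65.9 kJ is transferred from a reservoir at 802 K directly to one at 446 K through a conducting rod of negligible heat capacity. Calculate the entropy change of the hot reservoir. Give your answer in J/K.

The hot reservoir loses heat Q, so ΔS_hot = −Q/T_H = −65900/802 = -82.2 J/K.

ΔS_hot = -82.2 J/K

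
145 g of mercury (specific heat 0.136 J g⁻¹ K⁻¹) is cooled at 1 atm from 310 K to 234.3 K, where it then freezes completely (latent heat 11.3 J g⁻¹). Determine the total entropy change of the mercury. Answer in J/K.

ΔS = -12.5 J/K

Cooling step: ΔS₁ = m c ln(T_tr/T_i) = 145 × 0.136 × ln(234.3/310) = -5.521 J/K.
Phase change: ΔS₂ = −mL/T_tr = −145 × 11.3 / 234.3 = -6.993 J/K.
ΔS_total = (-5.521) + (-6.993) = -12.5 J/K.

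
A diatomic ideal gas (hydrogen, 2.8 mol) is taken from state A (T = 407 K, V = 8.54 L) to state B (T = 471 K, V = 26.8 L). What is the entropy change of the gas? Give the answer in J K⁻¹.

ΔS = 35.1 J/K

Entropy is a state function: ΔS = nC_V ln(T₂/T₁) + nR ln(V₂/V₁), with C_V = 5R/2 = 20.79 J mol⁻¹ K⁻¹ for a diatomic ideal gas.
ΔS = 2.8 × [20.79 × ln(471/407) + 8.314 × ln(26.8/8.54)] = 35.1 J/K.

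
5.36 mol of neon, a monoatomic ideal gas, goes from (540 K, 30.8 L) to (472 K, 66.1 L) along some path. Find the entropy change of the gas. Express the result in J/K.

Entropy is a state function: ΔS = nC_V ln(T₂/T₁) + nR ln(V₂/V₁), with C_V = 3R/2 = 12.47 J mol⁻¹ K⁻¹ for a monoatomic ideal gas.
ΔS = 5.36 × [12.47 × ln(472/540) + 8.314 × ln(66.1/30.8)] = 25 J/K.

ΔS = 25 J/K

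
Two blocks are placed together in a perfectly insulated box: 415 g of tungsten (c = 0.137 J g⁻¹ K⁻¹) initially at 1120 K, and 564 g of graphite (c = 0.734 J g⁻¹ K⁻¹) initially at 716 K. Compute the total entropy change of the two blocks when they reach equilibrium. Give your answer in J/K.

Energy balance: T_f = (m₁c₁T₁ + m₂c₂T₂)/(m₁c₁ + m₂c₂) = 764.78 K.
ΔS₁ = m₁c₁ ln(T_f/T₁) = 56.855 × ln(764.78/1120) = -21.69 J/K.
ΔS₂ = m₂c₂ ln(T_f/T₂) = 413.976 × ln(764.78/716) = 27.29 J/K.
ΔS_total = -21.69 + 27.29 = 5.6 J/K.

ΔS_total = 5.6 J/K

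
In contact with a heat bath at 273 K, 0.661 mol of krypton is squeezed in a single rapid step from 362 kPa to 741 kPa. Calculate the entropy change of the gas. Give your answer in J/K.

ΔS_gas = -3.94 J/K

Entropy is a state function, so ΔS_gas depends only on the end states.
For an isothermal ideal gas ΔS_gas = nR ln(P₁/P₂) = 0.661 × 8.314 × ln(362/741) = -3.94 J/K.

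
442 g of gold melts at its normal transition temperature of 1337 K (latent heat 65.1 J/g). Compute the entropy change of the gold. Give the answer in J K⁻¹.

Heat absorbed by the substance: Q = mL = 442 × 65.1 = 28774.2 J.
At constant T, ΔS = Q_rev/T = 28774.2 / 1337 = 21.5 J/K.

ΔS = 21.5 J/K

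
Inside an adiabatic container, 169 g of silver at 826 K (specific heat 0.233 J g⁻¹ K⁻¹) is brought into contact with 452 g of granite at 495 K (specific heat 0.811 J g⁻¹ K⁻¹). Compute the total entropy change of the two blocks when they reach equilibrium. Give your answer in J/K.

Energy balance: T_f = (m₁c₁T₁ + m₂c₂T₂)/(m₁c₁ + m₂c₂) = 527.11 K.
ΔS₁ = m₁c₁ ln(T_f/T₁) = 39.377 × ln(527.11/826) = -17.69 J/K.
ΔS₂ = m₂c₂ ln(T_f/T₂) = 366.572 × ln(527.11/495) = 23.04 J/K.
ΔS_total = -17.69 + 23.04 = 5.35 J/K.

ΔS_total = 5.35 J/K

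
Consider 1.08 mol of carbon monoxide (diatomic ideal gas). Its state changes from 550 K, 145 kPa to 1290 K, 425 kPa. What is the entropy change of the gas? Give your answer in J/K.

ΔS = nC_p ln(T₂/T₁) − nR ln(P₂/P₁), with C_p = 7R/2 = 29.1 J mol⁻¹ K⁻¹ for a diatomic ideal gas.
ΔS = 1.08 × [29.1 × ln(1290/550) − 8.314 × ln(425/145)] = 17.1 J/K.

ΔS = 17.1 J/K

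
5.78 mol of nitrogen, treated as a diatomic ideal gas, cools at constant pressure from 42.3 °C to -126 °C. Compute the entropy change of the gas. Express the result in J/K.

In kelvin: T₁ = 315.45 K, T₂ = 147.15 K. At constant pressure, ΔS = nC_p ln(T₂/T₁) with C_p = 7R/2 = 29.1 J mol⁻¹ K⁻¹.
ΔS = 5.78 × 29.1 × ln(147.15/315.45) = -128 J/K.

ΔS = -128 J/K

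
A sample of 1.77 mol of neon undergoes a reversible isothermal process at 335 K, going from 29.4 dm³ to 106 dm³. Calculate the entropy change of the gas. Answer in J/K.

For an isothermal ideal gas ΔS_gas = nR ln(V₂/V₁) = 1.77 × 8.314 × ln(106/29.4) = 18.9 J/K.

ΔS_gas = 18.9 J/K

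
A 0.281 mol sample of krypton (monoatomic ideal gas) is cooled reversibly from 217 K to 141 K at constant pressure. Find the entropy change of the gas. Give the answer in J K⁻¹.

ΔS = -2.52 J/K

At constant pressure, ΔS = nC_p ln(T₂/T₁) with C_p = 5R/2 = 20.79 J mol⁻¹ K⁻¹.
ΔS = 0.281 × 20.79 × ln(141/217) = -2.52 J/K.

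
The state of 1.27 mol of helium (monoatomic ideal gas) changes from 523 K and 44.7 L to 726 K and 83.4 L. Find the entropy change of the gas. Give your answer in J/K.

Entropy is a state function: ΔS = nC_V ln(T₂/T₁) + nR ln(V₂/V₁), with C_V = 3R/2 = 12.47 J mol⁻¹ K⁻¹ for a monoatomic ideal gas.
ΔS = 1.27 × [12.47 × ln(726/523) + 8.314 × ln(83.4/44.7)] = 11.8 J/K.

ΔS = 11.8 J/K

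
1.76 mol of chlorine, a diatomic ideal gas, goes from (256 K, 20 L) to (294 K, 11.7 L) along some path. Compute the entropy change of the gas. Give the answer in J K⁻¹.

ΔS = -2.78 J/K

Entropy is a state function: ΔS = nC_V ln(T₂/T₁) + nR ln(V₂/V₁), with C_V = 5R/2 = 20.79 J mol⁻¹ K⁻¹ for a diatomic ideal gas.
ΔS = 1.76 × [20.79 × ln(294/256) + 8.314 × ln(11.7/20)] = -2.78 J/K.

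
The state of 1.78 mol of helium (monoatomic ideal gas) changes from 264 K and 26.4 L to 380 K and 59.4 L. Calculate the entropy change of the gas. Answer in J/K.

ΔS = 20.1 J/K

Entropy is a state function: ΔS = nC_V ln(T₂/T₁) + nR ln(V₂/V₁), with C_V = 3R/2 = 12.47 J mol⁻¹ K⁻¹ for a monoatomic ideal gas.
ΔS = 1.78 × [12.47 × ln(380/264) + 8.314 × ln(59.4/26.4)] = 20.1 J/K.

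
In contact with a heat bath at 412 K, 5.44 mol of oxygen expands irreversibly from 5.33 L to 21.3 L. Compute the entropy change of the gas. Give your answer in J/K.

Entropy is a state function, so ΔS_gas depends only on the end states.
For an isothermal ideal gas ΔS_gas = nR ln(V₂/V₁) = 5.44 × 8.314 × ln(21.3/5.33) = 62.7 J/K.

ΔS_gas = 62.7 J/K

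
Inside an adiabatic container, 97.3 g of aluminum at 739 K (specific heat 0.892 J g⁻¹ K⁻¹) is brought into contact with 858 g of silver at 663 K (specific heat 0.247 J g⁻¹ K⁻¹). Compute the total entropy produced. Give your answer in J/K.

ΔS_total = 0.368 J/K

Energy balance: T_f = (m₁c₁T₁ + m₂c₂T₂)/(m₁c₁ + m₂c₂) = 685.08 K.
ΔS₁ = m₁c₁ ln(T_f/T₁) = 86.7916 × ln(685.08/739) = -6.575 J/K.
ΔS₂ = m₂c₂ ln(T_f/T₂) = 211.926 × ln(685.08/663) = 6.943 J/K.
ΔS_total = -6.575 + 6.943 = 0.368 J/K.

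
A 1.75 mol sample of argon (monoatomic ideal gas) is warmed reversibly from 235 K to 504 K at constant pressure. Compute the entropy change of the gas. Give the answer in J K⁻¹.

At constant pressure, ΔS = nC_p ln(T₂/T₁) with C_p = 5R/2 = 20.79 J mol⁻¹ K⁻¹.
ΔS = 1.75 × 20.79 × ln(504/235) = 27.8 J/K.

ΔS = 27.8 J/K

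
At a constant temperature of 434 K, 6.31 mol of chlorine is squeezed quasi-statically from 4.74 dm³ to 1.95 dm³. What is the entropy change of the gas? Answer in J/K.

ΔS_gas = -46.6 J/K

For an isothermal ideal gas ΔS_gas = nR ln(V₂/V₁) = 6.31 × 8.314 × ln(1.95/4.74) = -46.6 J/K.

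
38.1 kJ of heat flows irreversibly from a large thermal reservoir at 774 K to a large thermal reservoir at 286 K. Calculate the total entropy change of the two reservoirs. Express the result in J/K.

ΔS_total = 84 J/K

ΔS_hot = −Q/T_H = −38100/774 = -49.22 J/K and ΔS_cold = +Q/T_C = 38100/286 = 133.2 J/K.
ΔS_total = -49.22 + 133.2 = 84 J/K, positive as the second law requires.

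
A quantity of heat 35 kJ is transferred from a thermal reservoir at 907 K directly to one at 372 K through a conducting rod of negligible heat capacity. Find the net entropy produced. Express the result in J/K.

ΔS_total = 55.5 J/K

ΔS_hot = −Q/T_H = −35000/907 = -38.59 J/K and ΔS_cold = +Q/T_C = 35000/372 = 94.09 J/K.
ΔS_total = -38.59 + 94.09 = 55.5 J/K, positive as the second law requires.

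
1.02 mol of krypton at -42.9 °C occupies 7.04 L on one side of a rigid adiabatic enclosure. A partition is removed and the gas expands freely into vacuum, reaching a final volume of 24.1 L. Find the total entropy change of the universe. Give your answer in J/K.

No heat is exchanged and no work is done, so the ideal-gas temperature stays constant.
Entropy is a state function; using a reversible isothermal path, ΔS_gas = nR ln(V₂/V₁) = 1.02 × 8.314 × ln(24.1/7.04) = 10.4 J/K.
The insulated surroundings exchange no heat, so ΔS_surr = 0 and ΔS_universe = ΔS_gas.

ΔS_universe = 10.4 J/K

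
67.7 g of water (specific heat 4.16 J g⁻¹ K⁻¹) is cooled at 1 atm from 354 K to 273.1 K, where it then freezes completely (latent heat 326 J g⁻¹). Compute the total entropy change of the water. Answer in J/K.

Cooling step: ΔS₁ = m c ln(T_tr/T_i) = 67.7 × 4.16 × ln(273.1/354) = -73.07 J/K.
Phase change: ΔS₂ = −mL/T_tr = −67.7 × 326 / 273.1 = -80.81 J/K.
ΔS_total = (-73.07) + (-80.81) = -154 J/K.

ΔS = -154 J/K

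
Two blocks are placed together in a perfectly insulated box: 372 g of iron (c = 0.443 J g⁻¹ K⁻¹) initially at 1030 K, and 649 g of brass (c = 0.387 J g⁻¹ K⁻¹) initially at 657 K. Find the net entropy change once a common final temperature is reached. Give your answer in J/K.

ΔS_total = 10.3 J/K

Energy balance: T_f = (m₁c₁T₁ + m₂c₂T₂)/(m₁c₁ + m₂c₂) = 804.78 K.
ΔS₁ = m₁c₁ ln(T_f/T₁) = 164.796 × ln(804.78/1030) = -40.66 J/K.
ΔS₂ = m₂c₂ ln(T_f/T₂) = 251.163 × ln(804.78/657) = 50.96 J/K.
ΔS_total = -40.66 + 50.96 = 10.3 J/K.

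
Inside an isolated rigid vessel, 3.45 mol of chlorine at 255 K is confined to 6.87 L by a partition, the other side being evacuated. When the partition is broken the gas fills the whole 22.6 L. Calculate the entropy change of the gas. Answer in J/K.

ΔS_gas = 34.2 J/K

No heat is exchanged and no work is done, so the ideal-gas temperature stays constant.
Entropy is a state function; using a reversible isothermal path, ΔS_gas = nR ln(V₂/V₁) = 3.45 × 8.314 × ln(22.6/6.87) = 34.2 J/K.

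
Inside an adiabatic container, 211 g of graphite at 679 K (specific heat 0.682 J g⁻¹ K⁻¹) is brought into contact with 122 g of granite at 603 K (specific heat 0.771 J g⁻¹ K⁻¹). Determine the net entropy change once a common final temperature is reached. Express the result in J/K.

Energy balance: T_f = (m₁c₁T₁ + m₂c₂T₂)/(m₁c₁ + m₂c₂) = 648.96 K.
ΔS₁ = m₁c₁ ln(T_f/T₁) = 143.902 × ln(648.96/679) = -6.512 J/K.
ΔS₂ = m₂c₂ ln(T_f/T₂) = 94.062 × ln(648.96/603) = 6.909 J/K.
ΔS_total = -6.512 + 6.909 = 0.397 J/K.

ΔS_total = 0.397 J/K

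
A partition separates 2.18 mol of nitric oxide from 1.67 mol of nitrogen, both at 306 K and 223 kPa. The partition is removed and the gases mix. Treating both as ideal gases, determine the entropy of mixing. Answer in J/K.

Mole fractions: x_A = 2.18/3.85 = 0.566, x_B = 0.434.
ΔS_mix = −R(n_A ln x_A + n_B ln x_B) = −8.314 × (2.18 ln 0.566 + 1.67 ln 0.434) = 21.9 J/K.

ΔS_mix = 21.9 J/K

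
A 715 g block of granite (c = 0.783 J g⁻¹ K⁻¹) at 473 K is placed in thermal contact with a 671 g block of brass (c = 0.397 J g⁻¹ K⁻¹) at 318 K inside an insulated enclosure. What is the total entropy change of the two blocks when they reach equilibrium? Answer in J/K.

Energy balance: T_f = (m₁c₁T₁ + m₂c₂T₂)/(m₁c₁ + m₂c₂) = 423.03 K.
ΔS₁ = m₁c₁ ln(T_f/T₁) = 559.845 × ln(423.03/473) = -62.51 J/K.
ΔS₂ = m₂c₂ ln(T_f/T₂) = 266.387 × ln(423.03/318) = 76.02 J/K.
ΔS_total = -62.51 + 76.02 = 13.5 J/K.

ΔS_total = 13.5 J/K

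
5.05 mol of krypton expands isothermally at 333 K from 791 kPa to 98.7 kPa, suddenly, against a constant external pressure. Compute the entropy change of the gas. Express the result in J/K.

Entropy is a state function, so ΔS_gas depends only on the end states.
For an isothermal ideal gas ΔS_gas = nR ln(P₁/P₂) = 5.05 × 8.314 × ln(791/98.7) = 87.4 J/K.

ΔS_gas = 87.4 J/K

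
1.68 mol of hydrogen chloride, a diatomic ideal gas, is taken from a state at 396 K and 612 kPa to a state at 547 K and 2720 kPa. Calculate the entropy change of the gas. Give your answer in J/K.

ΔS = -5.04 J/K

ΔS = nC_p ln(T₂/T₁) − nR ln(P₂/P₁), with C_p = 7R/2 = 29.1 J mol⁻¹ K⁻¹ for a diatomic ideal gas.
ΔS = 1.68 × [29.1 × ln(547/396) − 8.314 × ln(2720/612)] = -5.04 J/K.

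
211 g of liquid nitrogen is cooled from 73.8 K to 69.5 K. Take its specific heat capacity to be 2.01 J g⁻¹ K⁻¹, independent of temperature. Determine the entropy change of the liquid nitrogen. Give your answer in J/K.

ΔS = -25.5 J/K

ΔS = ∫dQ_rev/T = m c ln(T₂/T₁) = 211 × 2.01 × ln(69.5/73.8) = -25.5 J/K.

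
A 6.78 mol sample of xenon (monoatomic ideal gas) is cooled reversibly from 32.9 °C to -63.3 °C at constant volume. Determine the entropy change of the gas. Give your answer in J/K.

In kelvin: T₁ = 306.05 K, T₂ = 209.85 K. At constant volume, ΔS = nC_V ln(T₂/T₁) with C_V = 3R/2 = 12.47 J mol⁻¹ K⁻¹.
ΔS = 6.78 × 12.47 × ln(209.85/306.05) = -31.9 J/K.

ΔS = -31.9 J/K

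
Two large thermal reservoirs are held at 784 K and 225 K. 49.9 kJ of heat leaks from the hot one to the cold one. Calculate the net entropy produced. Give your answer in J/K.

ΔS_total = 158 J/K

ΔS_hot = −Q/T_H = −49900/784 = -63.65 J/K and ΔS_cold = +Q/T_C = 49900/225 = 221.8 J/K.
ΔS_total = -63.65 + 221.8 = 158 J/K, positive as the second law requires.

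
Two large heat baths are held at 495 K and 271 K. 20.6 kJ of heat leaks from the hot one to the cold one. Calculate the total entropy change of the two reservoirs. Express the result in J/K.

ΔS_total = 34.4 J/K

ΔS_hot = −Q/T_H = −20600/495 = -41.62 J/K and ΔS_cold = +Q/T_C = 20600/271 = 76.01 J/K.
ΔS_total = -41.62 + 76.01 = 34.4 J/K, positive as the second law requires.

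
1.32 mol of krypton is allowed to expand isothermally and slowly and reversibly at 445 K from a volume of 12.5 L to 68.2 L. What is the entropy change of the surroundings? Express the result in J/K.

ΔS_surr = -18.6 J/K

For an isothermal ideal gas ΔS_gas = nR ln(V₂/V₁) = 1.32 × 8.314 × ln(68.2/12.5) = 18.6 J/K.
The process is reversible, so ΔS_surr = −ΔS_gas = -18.6 J/K and ΔS_universe = 0.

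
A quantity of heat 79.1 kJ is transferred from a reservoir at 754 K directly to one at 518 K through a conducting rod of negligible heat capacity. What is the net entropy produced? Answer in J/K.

ΔS_total = 47.8 J/K

ΔS_hot = −Q/T_H = −79100/754 = -104.9 J/K and ΔS_cold = +Q/T_C = 79100/518 = 152.7 J/K.
ΔS_total = -104.9 + 152.7 = 47.8 J/K, positive as the second law requires.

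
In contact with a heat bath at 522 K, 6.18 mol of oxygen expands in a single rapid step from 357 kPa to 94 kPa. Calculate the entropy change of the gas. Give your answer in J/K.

Entropy is a state function, so ΔS_gas depends only on the end states.
For an isothermal ideal gas ΔS_gas = nR ln(P₁/P₂) = 6.18 × 8.314 × ln(357/94) = 68.6 J/K.

ΔS_gas = 68.6 J/K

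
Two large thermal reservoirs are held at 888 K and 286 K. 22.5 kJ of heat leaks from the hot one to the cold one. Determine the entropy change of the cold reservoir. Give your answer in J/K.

The cold reservoir gains heat Q, so ΔS_cold = +Q/T_C = 22500/286 = 78.7 J/K.

ΔS_cold = 78.7 J/K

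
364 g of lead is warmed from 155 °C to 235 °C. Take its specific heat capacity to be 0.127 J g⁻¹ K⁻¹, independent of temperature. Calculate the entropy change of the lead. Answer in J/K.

ΔS = 7.92 J/K

In kelvin: T₁ = 428.15 K, T₂ = 508.15 K. ΔS = ∫dQ_rev/T = m c ln(T₂/T₁) = 364 × 0.127 × ln(508.15/428.15) = 7.92 J/K.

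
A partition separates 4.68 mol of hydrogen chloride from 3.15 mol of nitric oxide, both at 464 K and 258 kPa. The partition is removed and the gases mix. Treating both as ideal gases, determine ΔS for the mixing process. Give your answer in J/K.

ΔS_mix = 43.9 J/K

Mole fractions: x_A = 4.68/7.83 = 0.598, x_B = 0.402.
ΔS_mix = −R(n_A ln x_A + n_B ln x_B) = −8.314 × (4.68 ln 0.598 + 3.15 ln 0.402) = 43.9 J/K.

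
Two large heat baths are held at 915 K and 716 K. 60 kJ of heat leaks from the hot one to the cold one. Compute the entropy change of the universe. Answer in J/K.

ΔS_total = 18.2 J/K

ΔS_hot = −Q/T_H = −60000/915 = -65.57 J/K and ΔS_cold = +Q/T_C = 60000/716 = 83.8 J/K.
ΔS_total = -65.57 + 83.8 = 18.2 J/K, positive as the second law requires.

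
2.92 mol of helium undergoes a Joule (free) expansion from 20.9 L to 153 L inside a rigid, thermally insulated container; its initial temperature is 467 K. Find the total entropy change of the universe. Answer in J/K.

For an ideal gas in free expansion Q = 0 and W = 0, so T is unchanged.
Entropy is a state function; using a reversible isothermal path, ΔS_gas = nR ln(V₂/V₁) = 2.92 × 8.314 × ln(153/20.9) = 48.3 J/K.
The insulated surroundings exchange no heat, so ΔS_surr = 0 and ΔS_universe = ΔS_gas.

ΔS_universe = 48.3 J/K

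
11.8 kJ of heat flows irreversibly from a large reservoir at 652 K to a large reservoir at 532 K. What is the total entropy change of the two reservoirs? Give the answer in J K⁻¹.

ΔS_total = 4.08 J/K

ΔS_hot = −Q/T_H = −11800/652 = -18.1 J/K and ΔS_cold = +Q/T_C = 11800/532 = 22.18 J/K.
ΔS_total = -18.1 + 22.18 = 4.08 J/K, positive as the second law requires.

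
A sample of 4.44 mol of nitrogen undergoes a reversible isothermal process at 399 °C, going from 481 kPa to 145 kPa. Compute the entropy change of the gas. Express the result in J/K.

ΔS_gas = 44.3 J/K

For an isothermal ideal gas ΔS_gas = nR ln(P₁/P₂) = 4.44 × 8.314 × ln(481/145) = 44.3 J/K.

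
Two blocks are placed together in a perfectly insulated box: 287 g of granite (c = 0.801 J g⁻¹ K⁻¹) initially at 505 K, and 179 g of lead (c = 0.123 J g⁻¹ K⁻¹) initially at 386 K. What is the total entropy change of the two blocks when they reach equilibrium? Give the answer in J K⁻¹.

Energy balance: T_f = (m₁c₁T₁ + m₂c₂T₂)/(m₁c₁ + m₂c₂) = 494.6 K.
ΔS₁ = m₁c₁ ln(T_f/T₁) = 229.887 × ln(494.6/505) = -4.784 J/K.
ΔS₂ = m₂c₂ ln(T_f/T₂) = 22.017 × ln(494.6/386) = 5.458 J/K.
ΔS_total = -4.784 + 5.458 = 0.674 J/K.

ΔS_total = 0.674 J/K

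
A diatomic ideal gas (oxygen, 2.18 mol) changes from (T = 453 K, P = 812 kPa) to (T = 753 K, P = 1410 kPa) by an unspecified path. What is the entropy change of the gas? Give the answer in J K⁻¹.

ΔS = 22.2 J/K

ΔS = nC_p ln(T₂/T₁) − nR ln(P₂/P₁), with C_p = 7R/2 = 29.1 J mol⁻¹ K⁻¹ for a diatomic ideal gas.
ΔS = 2.18 × [29.1 × ln(753/453) − 8.314 × ln(1410/812)] = 22.2 J/K.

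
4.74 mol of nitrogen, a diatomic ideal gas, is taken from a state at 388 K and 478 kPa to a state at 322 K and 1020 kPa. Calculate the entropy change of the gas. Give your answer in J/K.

ΔS = nC_p ln(T₂/T₁) − nR ln(P₂/P₁), with C_p = 7R/2 = 29.1 J mol⁻¹ K⁻¹ for a diatomic ideal gas.
ΔS = 4.74 × [29.1 × ln(322/388) − 8.314 × ln(1020/478)] = -55.6 J/K.

ΔS = -55.6 J/K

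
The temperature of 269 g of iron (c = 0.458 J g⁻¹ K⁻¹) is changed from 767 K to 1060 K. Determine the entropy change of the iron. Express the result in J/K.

ΔS = ∫dQ_rev/T = m c ln(T₂/T₁) = 269 × 0.458 × ln(1060/767) = 39.9 J/K.

ΔS = 39.9 J/K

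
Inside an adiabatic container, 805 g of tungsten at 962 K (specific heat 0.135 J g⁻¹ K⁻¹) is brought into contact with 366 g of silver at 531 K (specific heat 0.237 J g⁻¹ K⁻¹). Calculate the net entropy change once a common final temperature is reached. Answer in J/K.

ΔS_total = 8.22 J/K

Energy balance: T_f = (m₁c₁T₁ + m₂c₂T₂)/(m₁c₁ + m₂c₂) = 770.69 K.
ΔS₁ = m₁c₁ ln(T_f/T₁) = 108.675 × ln(770.69/962) = -24.097 J/K.
ΔS₂ = m₂c₂ ln(T_f/T₂) = 86.742 × ln(770.69/531) = 32.313 J/K.
ΔS_total = -24.097 + 32.313 = 8.22 J/K.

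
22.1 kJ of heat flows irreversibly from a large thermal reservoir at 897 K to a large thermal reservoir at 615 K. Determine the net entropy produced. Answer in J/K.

ΔS_hot = −Q/T_H = −22100/897 = -24.64 J/K and ΔS_cold = +Q/T_C = 22100/615 = 35.93 J/K.
ΔS_total = -24.64 + 35.93 = 11.3 J/K, positive as the second law requires.

ΔS_total = 11.3 J/K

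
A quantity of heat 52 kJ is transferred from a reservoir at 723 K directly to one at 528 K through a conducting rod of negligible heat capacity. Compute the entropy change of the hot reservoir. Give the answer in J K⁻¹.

The hot reservoir loses heat Q, so ΔS_hot = −Q/T_H = −52000/723 = -71.9 J/K.

ΔS_hot = -71.9 J/K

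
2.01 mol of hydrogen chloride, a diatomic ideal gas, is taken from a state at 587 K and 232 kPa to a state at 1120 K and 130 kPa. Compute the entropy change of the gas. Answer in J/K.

ΔS = nC_p ln(T₂/T₁) − nR ln(P₂/P₁), with C_p = 7R/2 = 29.1 J mol⁻¹ K⁻¹ for a diatomic ideal gas.
ΔS = 2.01 × [29.1 × ln(1120/587) − 8.314 × ln(130/232)] = 47.5 J/K.

ΔS = 47.5 J/K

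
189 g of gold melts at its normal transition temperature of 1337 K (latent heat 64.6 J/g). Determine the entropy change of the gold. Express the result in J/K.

Heat absorbed by the substance: Q = mL = 189 × 64.6 = 12209.4 J.
At constant T, ΔS = Q_rev/T = 12209.4 / 1337 = 9.13 J/K.

ΔS = 9.13 J/K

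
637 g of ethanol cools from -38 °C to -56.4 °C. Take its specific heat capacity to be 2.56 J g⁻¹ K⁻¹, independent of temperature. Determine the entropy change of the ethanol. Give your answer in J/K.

In kelvin: T₁ = 235.15 K, T₂ = 216.75 K. ΔS = ∫dQ_rev/T = m c ln(T₂/T₁) = 637 × 2.56 × ln(216.75/235.15) = -133 J/K.

ΔS = -133 J/K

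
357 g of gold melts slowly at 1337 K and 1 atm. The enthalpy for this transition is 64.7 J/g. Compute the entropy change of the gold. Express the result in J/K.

ΔS = 17.3 J/K

Heat absorbed by the substance: Q = mL = 357 × 64.7 = 23097.9 J.
At constant T, ΔS = Q_rev/T = 23097.9 / 1337 = 17.3 J/K.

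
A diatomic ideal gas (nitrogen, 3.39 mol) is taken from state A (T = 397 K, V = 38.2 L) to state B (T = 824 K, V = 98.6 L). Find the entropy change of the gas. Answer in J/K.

Entropy is a state function: ΔS = nC_V ln(T₂/T₁) + nR ln(V₂/V₁), with C_V = 5R/2 = 20.79 J mol⁻¹ K⁻¹ for a diatomic ideal gas.
ΔS = 3.39 × [20.79 × ln(824/397) + 8.314 × ln(98.6/38.2)] = 78.2 J/K.

ΔS = 78.2 J/K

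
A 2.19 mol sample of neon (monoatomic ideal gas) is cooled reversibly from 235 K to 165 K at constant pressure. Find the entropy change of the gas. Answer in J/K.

At constant pressure, ΔS = nC_p ln(T₂/T₁) with C_p = 5R/2 = 20.79 J mol⁻¹ K⁻¹.
ΔS = 2.19 × 20.79 × ln(165/235) = -16.1 J/K.

ΔS = -16.1 J/K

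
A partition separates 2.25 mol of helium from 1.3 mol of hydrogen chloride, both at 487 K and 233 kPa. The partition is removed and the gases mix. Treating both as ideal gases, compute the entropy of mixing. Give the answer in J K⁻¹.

Mole fractions: x_A = 2.25/3.55 = 0.634, x_B = 0.366.
ΔS_mix = −R(n_A ln x_A + n_B ln x_B) = −8.314 × (2.25 ln 0.634 + 1.3 ln 0.366) = 19.4 J/K.

ΔS_mix = 19.4 J/K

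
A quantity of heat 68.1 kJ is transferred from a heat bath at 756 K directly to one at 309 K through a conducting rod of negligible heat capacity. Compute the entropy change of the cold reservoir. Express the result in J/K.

ΔS_cold = 220 J/K

The cold reservoir gains heat Q, so ΔS_cold = +Q/T_C = 68100/309 = 220 J/K.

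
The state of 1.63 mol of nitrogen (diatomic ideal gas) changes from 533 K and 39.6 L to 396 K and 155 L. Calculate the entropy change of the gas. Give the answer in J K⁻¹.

Entropy is a state function: ΔS = nC_V ln(T₂/T₁) + nR ln(V₂/V₁), with C_V = 5R/2 = 20.79 J mol⁻¹ K⁻¹ for a diatomic ideal gas.
ΔS = 1.63 × [20.79 × ln(396/533) + 8.314 × ln(155/39.6)] = 8.43 J/K.

ΔS = 8.43 J/K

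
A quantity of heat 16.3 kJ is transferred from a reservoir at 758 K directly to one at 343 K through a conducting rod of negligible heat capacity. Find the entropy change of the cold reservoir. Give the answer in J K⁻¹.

ΔS_cold = 47.5 J/K

The cold reservoir gains heat Q, so ΔS_cold = +Q/T_C = 16300/343 = 47.5 J/K.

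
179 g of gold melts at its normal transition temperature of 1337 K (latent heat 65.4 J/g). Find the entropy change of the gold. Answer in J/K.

ΔS = 8.76 J/K

Heat absorbed by the substance: Q = mL = 179 × 65.4 = 11706.6 J.
At constant T, ΔS = Q_rev/T = 11706.6 / 1337 = 8.76 J/K.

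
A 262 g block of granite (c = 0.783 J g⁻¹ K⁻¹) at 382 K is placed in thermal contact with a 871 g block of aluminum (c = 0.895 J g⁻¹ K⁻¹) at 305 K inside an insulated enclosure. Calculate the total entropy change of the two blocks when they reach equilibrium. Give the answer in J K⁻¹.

Energy balance: T_f = (m₁c₁T₁ + m₂c₂T₂)/(m₁c₁ + m₂c₂) = 321.04 K.
ΔS₁ = m₁c₁ ln(T_f/T₁) = 205.146 × ln(321.04/382) = -35.6645 J/K.
ΔS₂ = m₂c₂ ln(T_f/T₂) = 779.545 × ln(321.04/305) = 39.9592 J/K.
ΔS_total = -35.6645 + 39.9592 = 4.29 J/K.

ΔS_total = 4.29 J/K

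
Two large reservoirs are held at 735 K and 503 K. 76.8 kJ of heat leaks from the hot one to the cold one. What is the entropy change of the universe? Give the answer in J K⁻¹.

ΔS_total = 48.2 J/K

ΔS_hot = −Q/T_H = −76800/735 = -104.5 J/K and ΔS_cold = +Q/T_C = 76800/503 = 152.7 J/K.
ΔS_total = -104.5 + 152.7 = 48.2 J/K, positive as the second law requires.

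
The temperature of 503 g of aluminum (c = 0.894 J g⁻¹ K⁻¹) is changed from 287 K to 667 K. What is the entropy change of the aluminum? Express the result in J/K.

ΔS = ∫dQ_rev/T = m c ln(T₂/T₁) = 503 × 0.894 × ln(667/287) = 379 J/K.

ΔS = 379 J/K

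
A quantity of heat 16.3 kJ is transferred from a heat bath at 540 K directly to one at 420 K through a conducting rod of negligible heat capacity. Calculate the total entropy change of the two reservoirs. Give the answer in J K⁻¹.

ΔS_total = 8.62 J/K

ΔS_hot = −Q/T_H = −16300/540 = -30.19 J/K and ΔS_cold = +Q/T_C = 16300/420 = 38.81 J/K.
ΔS_total = -30.19 + 38.81 = 8.62 J/K, positive as the second law requires.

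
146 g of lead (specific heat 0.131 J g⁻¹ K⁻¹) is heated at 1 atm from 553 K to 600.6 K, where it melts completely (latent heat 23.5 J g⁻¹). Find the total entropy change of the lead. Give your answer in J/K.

Warming step: ΔS₁ = m c ln(T_tr/T_i) = 146 × 0.131 × ln(600.6/553) = 1.579 J/K.
Phase change: ΔS₂ = +mL/T_tr = 146 × 23.5 / 600.6 = 5.713 J/K.
ΔS_total = (1.579) + (5.713) = 7.29 J/K.

ΔS = 7.29 J/K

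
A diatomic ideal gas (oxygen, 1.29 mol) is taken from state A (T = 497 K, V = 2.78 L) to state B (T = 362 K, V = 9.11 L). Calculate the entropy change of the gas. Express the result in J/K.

Entropy is a state function: ΔS = nC_V ln(T₂/T₁) + nR ln(V₂/V₁), with C_V = 5R/2 = 20.79 J mol⁻¹ K⁻¹ for a diatomic ideal gas.
ΔS = 1.29 × [20.79 × ln(362/497) + 8.314 × ln(9.11/2.78)] = 4.23 J/K.

ΔS = 4.23 J/K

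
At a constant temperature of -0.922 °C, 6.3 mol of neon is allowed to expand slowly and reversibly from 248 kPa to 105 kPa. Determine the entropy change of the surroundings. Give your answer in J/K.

ΔS_surr = -45 J/K

For an isothermal ideal gas ΔS_gas = nR ln(P₁/P₂) = 6.3 × 8.314 × ln(248/105) = 45 J/K.
The process is reversible, so ΔS_surr = −ΔS_gas = -45 J/K and ΔS_universe = 0.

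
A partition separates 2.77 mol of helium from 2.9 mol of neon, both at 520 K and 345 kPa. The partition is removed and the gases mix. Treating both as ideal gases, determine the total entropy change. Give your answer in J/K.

ΔS_mix = 32.7 J/K

Mole fractions: x_A = 2.77/5.67 = 0.489, x_B = 0.511.
ΔS_mix = −R(n_A ln x_A + n_B ln x_B) = −8.314 × (2.77 ln 0.489 + 2.9 ln 0.511) = 32.7 J/K.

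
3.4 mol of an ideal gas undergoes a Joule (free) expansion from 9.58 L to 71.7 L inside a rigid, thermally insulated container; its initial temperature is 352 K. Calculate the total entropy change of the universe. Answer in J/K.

ΔS_universe = 56.9 J/K

No heat is exchanged and no work is done, so the ideal-gas temperature stays constant.
Entropy is a state function; using a reversible isothermal path, ΔS_gas = nR ln(V₂/V₁) = 3.4 × 8.314 × ln(71.7/9.58) = 56.9 J/K.
The insulated surroundings exchange no heat, so ΔS_surr = 0 and ΔS_universe = ΔS_gas.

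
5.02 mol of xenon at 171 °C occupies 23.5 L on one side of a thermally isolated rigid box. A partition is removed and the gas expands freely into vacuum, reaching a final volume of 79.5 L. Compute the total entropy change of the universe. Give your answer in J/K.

No heat is exchanged and no work is done, so the ideal-gas temperature stays constant.
Entropy is a state function; using a reversible isothermal path, ΔS_gas = nR ln(V₂/V₁) = 5.02 × 8.314 × ln(79.5/23.5) = 50.9 J/K.
The insulated surroundings exchange no heat, so ΔS_surr = 0 and ΔS_universe = ΔS_gas.

ΔS_universe = 50.9 J/K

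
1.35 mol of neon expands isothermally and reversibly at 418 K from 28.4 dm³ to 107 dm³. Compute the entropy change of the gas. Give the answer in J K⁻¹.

For an isothermal ideal gas ΔS_gas = nR ln(V₂/V₁) = 1.35 × 8.314 × ln(107/28.4) = 14.9 J/K.

ΔS_gas = 14.9 J/K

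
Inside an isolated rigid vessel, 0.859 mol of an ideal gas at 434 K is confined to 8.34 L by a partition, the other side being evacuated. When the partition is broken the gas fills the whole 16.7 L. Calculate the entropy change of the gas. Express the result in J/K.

ΔS_gas = 4.96 J/K

No heat is exchanged and no work is done, so the ideal-gas temperature stays constant.
Entropy is a state function; using a reversible isothermal path, ΔS_gas = nR ln(V₂/V₁) = 0.859 × 8.314 × ln(16.7/8.34) = 4.96 J/K.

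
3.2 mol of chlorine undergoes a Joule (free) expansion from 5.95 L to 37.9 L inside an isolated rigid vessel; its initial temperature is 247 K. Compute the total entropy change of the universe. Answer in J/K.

No heat is exchanged and no work is done, so the ideal-gas temperature stays constant.
Entropy is a state function; using a reversible isothermal path, ΔS_gas = nR ln(V₂/V₁) = 3.2 × 8.314 × ln(37.9/5.95) = 49.3 J/K.
The insulated surroundings exchange no heat, so ΔS_surr = 0 and ΔS_universe = ΔS_gas.

ΔS_universe = 49.3 J/K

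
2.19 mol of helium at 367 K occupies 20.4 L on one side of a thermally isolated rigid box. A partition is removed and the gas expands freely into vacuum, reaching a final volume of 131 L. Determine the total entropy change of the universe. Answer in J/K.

For an ideal gas in free expansion Q = 0 and W = 0, so T is unchanged.
Entropy is a state function; using a reversible isothermal path, ΔS_gas = nR ln(V₂/V₁) = 2.19 × 8.314 × ln(131/20.4) = 33.9 J/K.
The insulated surroundings exchange no heat, so ΔS_surr = 0 and ΔS_universe = ΔS_gas.

ΔS_universe = 33.9 J/K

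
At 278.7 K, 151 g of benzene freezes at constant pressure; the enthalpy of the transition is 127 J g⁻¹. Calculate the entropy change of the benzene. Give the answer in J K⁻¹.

ΔS = -68.8 J/K

Heat released by the substance: Q = −mL = −151 × 127 = −19177 J.
At constant T, ΔS = Q_rev/T = −19177 / 278.7 = -68.8 J/K.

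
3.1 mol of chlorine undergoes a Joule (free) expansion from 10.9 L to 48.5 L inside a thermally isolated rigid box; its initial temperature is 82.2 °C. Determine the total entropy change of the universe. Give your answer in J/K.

For an ideal gas in free expansion Q = 0 and W = 0, so T is unchanged.
Entropy is a state function; using a reversible isothermal path, ΔS_gas = nR ln(V₂/V₁) = 3.1 × 8.314 × ln(48.5/10.9) = 38.5 J/K.
The insulated surroundings exchange no heat, so ΔS_surr = 0 and ΔS_universe = ΔS_gas.

ΔS_universe = 38.5 J/K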